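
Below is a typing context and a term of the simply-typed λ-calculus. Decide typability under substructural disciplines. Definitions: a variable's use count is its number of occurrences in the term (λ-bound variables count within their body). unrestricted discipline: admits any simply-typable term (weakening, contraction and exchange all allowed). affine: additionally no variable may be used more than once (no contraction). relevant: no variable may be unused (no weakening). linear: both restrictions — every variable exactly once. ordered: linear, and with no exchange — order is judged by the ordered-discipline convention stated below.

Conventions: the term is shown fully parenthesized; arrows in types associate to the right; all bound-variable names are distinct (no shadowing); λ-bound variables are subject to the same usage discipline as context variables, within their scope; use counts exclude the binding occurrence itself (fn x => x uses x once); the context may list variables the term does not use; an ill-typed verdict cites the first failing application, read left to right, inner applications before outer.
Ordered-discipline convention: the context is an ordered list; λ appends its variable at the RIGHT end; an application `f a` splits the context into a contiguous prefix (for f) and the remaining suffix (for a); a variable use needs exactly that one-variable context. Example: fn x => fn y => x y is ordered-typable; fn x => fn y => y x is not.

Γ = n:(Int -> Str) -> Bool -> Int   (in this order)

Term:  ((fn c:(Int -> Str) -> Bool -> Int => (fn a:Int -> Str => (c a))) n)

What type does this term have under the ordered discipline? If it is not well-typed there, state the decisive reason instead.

term : (Int -> Str) -> Bool -> Int
use counts: n: 1; c (λ-bound): 1; a (λ-bound): 1
left-to-right use order: c, a, n
typing: ✓ — (Int -> Str) -> Bool -> Int
all disciplines: ordered ✓, linear ✓, affine ✓, relevant ✓, unrestricted ✓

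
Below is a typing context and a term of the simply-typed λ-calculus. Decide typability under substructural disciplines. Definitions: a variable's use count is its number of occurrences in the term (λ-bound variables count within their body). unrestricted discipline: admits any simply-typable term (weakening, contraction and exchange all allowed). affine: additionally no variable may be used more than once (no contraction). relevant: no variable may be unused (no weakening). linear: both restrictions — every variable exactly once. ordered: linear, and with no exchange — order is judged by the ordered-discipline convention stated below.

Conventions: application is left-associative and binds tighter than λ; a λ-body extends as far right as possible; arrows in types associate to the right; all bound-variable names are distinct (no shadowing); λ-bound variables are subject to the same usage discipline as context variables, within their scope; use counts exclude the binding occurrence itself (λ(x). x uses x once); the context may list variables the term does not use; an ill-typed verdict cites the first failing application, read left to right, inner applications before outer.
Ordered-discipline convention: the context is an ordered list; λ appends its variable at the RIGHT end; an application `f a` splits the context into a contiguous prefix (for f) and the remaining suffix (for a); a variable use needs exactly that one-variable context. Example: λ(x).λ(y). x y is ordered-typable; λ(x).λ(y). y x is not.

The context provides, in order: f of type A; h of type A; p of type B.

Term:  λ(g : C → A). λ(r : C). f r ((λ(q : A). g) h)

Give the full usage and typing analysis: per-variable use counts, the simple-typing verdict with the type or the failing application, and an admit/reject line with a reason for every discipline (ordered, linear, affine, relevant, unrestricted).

usage: f: 1, h: 1, p: 0, g (bound): 1, r (bound): 1, q (bound): 0
uses in reading order: f, r, g, h
typing: ill-typed: non-arrow in function slot: A
ordered: ✗ — a type mismatch blocks all five
linear: ✗ — the type mismatch rejects it
affine: ✗ — not simply typable
relevant: ✗ — fails simple typing
unrestricted: ✗ — a type mismatch blocks all five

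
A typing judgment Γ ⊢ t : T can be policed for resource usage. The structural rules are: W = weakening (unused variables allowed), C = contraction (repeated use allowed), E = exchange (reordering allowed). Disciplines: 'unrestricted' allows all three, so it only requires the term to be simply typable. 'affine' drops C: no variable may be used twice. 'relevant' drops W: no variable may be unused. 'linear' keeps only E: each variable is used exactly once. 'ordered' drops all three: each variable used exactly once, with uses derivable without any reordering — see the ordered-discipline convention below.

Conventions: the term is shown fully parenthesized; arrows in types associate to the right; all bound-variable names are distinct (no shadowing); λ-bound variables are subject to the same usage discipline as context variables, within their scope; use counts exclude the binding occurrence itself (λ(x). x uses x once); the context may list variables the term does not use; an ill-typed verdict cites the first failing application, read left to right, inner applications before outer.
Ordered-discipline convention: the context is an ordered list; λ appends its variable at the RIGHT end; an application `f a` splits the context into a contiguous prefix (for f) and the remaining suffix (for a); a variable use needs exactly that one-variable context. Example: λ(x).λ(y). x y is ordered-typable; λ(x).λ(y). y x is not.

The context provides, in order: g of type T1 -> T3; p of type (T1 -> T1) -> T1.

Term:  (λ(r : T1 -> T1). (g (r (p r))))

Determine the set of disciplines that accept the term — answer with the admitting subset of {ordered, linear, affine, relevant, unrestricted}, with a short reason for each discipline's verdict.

admitting disciplines: relevant, unrestricted
counts: g ×1; p ×1; r (bound) ×2
uses in reading order: g, r, p, r
typing: the term checks, with type (T1 -> T1) -> T3
ordered: ✗ — needs contraction — r ×2
linear: ✗ — needs contraction — r ×2
affine: ✗ — needs contraction — r ×2
relevant: ✓ — g, p, r: all used, weakening unneeded
unrestricted: ✓ — simply typable at (T1 -> T1) -> T3; W, C, E all held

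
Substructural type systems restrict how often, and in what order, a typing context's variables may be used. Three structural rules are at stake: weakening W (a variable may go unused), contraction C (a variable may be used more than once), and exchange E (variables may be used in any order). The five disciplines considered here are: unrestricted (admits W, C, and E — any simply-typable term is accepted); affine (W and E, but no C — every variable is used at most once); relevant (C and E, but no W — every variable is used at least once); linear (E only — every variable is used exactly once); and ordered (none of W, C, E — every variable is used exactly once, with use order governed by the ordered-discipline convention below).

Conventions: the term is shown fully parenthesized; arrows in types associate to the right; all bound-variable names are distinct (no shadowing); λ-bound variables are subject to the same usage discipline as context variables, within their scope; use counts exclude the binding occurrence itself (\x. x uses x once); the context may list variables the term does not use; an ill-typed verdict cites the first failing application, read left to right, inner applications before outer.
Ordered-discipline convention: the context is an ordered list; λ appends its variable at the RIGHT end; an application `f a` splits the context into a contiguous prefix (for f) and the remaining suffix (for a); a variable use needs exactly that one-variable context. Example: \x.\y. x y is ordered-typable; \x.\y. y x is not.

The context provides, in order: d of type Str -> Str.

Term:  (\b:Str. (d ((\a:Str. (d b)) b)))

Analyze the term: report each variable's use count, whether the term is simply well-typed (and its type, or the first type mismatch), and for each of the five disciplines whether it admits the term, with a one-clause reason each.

variable uses: d=2, b (λ-bound)=2, a (λ-bound)=0
order of uses: d, d, b, b
typing: ✓ — Str -> Str
ordered: ✗, needs contraction — d ×2, b ×2; unused: a — weakening required
linear: ✗, needs contraction — d ×2, b ×2; unused: a — weakening required
affine: ✗, needs contraction — d ×2, b ×2
relevant: ✗, unused: a — weakening required
unrestricted: ✓, simply typable at Str -> Str; W, C, E all held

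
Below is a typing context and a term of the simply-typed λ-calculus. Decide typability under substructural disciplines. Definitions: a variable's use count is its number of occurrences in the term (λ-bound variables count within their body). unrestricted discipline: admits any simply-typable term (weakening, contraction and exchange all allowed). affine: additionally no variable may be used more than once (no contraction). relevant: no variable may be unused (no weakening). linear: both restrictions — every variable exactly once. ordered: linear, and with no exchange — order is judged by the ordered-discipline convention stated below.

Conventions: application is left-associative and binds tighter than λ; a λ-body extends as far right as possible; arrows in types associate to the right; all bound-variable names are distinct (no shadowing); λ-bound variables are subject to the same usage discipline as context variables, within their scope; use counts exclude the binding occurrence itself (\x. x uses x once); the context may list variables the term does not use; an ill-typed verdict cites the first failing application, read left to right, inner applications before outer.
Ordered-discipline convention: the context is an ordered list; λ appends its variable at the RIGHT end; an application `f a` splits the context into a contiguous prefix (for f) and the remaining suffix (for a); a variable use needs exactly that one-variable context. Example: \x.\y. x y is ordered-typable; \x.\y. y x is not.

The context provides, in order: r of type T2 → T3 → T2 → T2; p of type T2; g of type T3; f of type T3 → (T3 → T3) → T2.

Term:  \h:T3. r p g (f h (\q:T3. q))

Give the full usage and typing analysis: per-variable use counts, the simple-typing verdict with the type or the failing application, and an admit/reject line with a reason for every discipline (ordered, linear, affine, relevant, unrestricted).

use counts: r: 1; p: 1; g: 1; f: 1; h (bound): 1; q (bound): 1
left-to-right use order: r, p, g, f, h, q
typing: well-typed — term : T3 → T2
ordered ✓ (r, p, g, f, h, q once each; derivable with no W/C/E)
linear ✓ (each of r, p, g, f, h, q used exactly once)
affine ✓ (r, p, g, f, h, q: no repeats, contraction unneeded)
relevant ✓ (r, p, g, f, h, q: all used, weakening unneeded)
unrestricted ✓ (typability at T3 → T2 is all that's needed)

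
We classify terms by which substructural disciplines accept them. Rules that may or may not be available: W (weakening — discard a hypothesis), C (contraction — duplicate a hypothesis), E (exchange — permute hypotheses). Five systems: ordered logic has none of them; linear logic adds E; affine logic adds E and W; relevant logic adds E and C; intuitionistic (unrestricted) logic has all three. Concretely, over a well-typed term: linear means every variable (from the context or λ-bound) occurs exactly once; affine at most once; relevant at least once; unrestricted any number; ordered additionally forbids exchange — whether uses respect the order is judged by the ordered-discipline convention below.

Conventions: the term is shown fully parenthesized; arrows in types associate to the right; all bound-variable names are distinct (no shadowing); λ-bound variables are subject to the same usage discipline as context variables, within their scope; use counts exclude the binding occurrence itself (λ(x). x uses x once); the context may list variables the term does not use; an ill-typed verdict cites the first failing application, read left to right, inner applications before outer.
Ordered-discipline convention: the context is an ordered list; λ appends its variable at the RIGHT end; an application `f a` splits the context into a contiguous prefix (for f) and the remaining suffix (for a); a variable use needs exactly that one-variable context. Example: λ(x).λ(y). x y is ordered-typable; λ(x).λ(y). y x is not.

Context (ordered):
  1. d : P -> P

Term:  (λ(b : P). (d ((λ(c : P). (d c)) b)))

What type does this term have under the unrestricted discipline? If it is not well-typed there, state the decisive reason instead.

term : P -> P
use counts: d: 2×; b (λ-bound): 1×; c (λ-bound): 1×
order of uses: d, d, c, b
typing: ✓ — P -> P
all disciplines: ordered ✗; linear ✗; affine ✗; relevant ✓; unrestricted ✓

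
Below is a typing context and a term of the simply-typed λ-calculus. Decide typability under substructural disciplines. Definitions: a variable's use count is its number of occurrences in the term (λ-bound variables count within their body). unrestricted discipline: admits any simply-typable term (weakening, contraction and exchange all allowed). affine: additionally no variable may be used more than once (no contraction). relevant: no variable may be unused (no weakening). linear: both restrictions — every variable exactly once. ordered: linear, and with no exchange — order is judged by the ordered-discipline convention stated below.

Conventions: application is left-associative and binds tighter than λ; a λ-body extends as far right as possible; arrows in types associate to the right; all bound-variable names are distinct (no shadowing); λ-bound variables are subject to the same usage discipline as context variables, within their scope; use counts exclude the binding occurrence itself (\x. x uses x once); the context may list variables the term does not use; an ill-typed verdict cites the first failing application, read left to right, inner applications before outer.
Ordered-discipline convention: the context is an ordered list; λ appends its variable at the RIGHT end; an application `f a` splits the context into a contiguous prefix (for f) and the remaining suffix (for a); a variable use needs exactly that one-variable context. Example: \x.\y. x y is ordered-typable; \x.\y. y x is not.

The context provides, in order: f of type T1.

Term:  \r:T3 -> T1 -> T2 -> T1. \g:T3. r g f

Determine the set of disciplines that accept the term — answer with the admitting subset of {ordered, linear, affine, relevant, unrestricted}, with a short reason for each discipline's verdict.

admitted by: linear, affine, relevant, unrestricted
usage: f=1, r (bound)=1, g (bound)=1
left-to-right use order: r, g, f
typing: the term checks, with type (T3 -> T1 -> T2 -> T1) -> T3 -> T2 -> T1
ordered: ✗, needs exchange: uses follow r, g, f
linear: ✓, single use per variable (f, r, g)
affine: ✓, at most one use each (f, r, g)
relevant: ✓, f, r, g: all used, weakening unneeded
unrestricted: ✓, type-checks ((T3 -> T1 -> T2 -> T1) -> T3 -> T2 -> T1) and nothing is barred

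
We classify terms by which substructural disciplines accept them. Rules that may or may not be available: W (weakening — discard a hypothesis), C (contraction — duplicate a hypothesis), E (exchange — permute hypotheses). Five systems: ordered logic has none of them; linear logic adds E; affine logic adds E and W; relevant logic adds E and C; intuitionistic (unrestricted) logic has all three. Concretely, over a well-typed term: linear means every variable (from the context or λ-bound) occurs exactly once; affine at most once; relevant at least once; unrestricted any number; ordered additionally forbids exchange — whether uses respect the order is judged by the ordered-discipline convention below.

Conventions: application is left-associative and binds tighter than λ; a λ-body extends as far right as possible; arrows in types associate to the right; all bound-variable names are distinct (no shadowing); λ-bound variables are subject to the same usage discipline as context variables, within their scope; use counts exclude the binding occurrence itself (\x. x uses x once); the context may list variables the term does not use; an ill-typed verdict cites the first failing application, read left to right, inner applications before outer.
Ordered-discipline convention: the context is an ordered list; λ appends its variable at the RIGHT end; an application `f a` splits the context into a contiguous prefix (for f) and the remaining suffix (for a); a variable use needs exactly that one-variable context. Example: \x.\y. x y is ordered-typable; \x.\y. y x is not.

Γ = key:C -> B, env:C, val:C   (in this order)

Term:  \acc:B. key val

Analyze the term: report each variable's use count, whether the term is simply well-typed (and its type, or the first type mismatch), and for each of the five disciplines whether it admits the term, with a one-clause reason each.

variable uses: key ×1; env ×0; val ×1; acc (λ-bound) ×0
left-to-right use order: key, val
typing: ✓ — B -> B
ordered ✗ (env, acc never used (weakening))
linear ✗ (env, acc never used (weakening))
affine ✓ (at most one use each (key, env, val, acc))
relevant ✗ (env, acc never used (weakening))
unrestricted ✓ (well-typed at B -> B; no restrictions here)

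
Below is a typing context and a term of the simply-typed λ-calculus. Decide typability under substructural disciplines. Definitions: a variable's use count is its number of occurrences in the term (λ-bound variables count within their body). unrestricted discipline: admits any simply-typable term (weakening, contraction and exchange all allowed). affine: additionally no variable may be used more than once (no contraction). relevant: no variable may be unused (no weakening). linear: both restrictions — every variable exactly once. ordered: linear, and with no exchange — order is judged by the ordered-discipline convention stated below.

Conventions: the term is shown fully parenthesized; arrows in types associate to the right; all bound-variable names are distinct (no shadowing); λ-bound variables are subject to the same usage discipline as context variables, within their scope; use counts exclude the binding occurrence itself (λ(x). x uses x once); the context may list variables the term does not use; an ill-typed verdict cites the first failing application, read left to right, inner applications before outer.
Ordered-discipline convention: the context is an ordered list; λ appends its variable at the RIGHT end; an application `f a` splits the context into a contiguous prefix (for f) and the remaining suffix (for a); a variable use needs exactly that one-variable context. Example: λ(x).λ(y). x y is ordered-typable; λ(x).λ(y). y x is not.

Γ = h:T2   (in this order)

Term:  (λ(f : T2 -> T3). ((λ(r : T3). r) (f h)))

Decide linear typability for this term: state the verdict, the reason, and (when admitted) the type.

yes — h, f, r: one use apiece; term : (T2 -> T3) -> T3
counts: h: 1×, f [bound]: 1×, r [bound]: 1×
order of uses: r, f, h
typing: the term checks, with type (T2 -> T3) -> T3
per-discipline verdicts: ordered ✗, linear ✓, affine ✓, relevant ✓, unrestricted ✓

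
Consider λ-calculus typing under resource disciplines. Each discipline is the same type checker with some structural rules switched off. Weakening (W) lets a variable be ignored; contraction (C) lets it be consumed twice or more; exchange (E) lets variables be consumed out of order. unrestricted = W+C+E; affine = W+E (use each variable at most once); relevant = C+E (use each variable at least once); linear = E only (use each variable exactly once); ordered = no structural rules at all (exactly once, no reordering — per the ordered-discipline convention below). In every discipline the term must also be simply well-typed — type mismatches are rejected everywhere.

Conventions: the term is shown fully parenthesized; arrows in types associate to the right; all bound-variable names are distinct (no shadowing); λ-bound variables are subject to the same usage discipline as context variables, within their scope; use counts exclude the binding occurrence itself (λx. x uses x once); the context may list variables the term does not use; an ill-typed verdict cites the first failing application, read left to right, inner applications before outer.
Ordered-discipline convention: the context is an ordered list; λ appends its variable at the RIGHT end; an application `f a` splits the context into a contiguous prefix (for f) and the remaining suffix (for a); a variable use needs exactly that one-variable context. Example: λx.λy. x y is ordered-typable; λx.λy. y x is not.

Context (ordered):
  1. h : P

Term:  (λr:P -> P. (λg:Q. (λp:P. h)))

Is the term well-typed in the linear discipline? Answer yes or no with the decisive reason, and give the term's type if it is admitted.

no — r, g, p never used (weakening)
variable uses: h: 1; r (λ-bound): 0; g (λ-bound): 0; p (λ-bound): 0
uses in reading order: h
typing: well-typed at (P -> P) -> Q -> P -> P
across the five disciplines: ordered ✗ | linear ✗ | affine ✓ | relevant ✗ | unrestricted ✓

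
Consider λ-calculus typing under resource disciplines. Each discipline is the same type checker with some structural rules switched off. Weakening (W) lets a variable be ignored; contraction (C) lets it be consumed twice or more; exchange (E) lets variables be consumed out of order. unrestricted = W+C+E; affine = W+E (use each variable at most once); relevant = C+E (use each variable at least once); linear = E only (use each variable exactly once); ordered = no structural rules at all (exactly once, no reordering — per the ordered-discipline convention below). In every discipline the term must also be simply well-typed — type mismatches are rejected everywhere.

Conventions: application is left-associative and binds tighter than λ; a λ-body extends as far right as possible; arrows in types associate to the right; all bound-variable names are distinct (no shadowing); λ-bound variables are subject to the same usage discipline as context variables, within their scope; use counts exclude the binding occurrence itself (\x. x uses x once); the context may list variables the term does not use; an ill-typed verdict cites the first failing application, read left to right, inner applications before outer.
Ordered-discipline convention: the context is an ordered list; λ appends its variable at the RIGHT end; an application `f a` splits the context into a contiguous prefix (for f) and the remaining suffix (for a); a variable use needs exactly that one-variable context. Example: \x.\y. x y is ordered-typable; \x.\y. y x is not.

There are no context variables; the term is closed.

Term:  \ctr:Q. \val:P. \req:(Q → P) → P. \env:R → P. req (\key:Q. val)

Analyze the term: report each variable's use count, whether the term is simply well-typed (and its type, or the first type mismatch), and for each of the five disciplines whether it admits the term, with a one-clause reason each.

usage: ctr (λ-bound): 0×, val (λ-bound): 1×, req (λ-bound): 1×, env (λ-bound): 0×, key (λ-bound): 0×
left-to-right use order: req, val
typing: well-typed at Q → P → ((Q → P) → P) → (R → P) → P
ordered ✗ (needs weakening: ctr, env, key unused)
linear ✗ (needs weakening: ctr, env, key unused)
affine ✓ (no duplicate uses among ctr, val, req, env, key)
relevant ✗ (needs weakening: ctr, env, key unused)
unrestricted ✓ (typability at Q → P → ((Q → P) → P) → (R → P) → P is all that's needed)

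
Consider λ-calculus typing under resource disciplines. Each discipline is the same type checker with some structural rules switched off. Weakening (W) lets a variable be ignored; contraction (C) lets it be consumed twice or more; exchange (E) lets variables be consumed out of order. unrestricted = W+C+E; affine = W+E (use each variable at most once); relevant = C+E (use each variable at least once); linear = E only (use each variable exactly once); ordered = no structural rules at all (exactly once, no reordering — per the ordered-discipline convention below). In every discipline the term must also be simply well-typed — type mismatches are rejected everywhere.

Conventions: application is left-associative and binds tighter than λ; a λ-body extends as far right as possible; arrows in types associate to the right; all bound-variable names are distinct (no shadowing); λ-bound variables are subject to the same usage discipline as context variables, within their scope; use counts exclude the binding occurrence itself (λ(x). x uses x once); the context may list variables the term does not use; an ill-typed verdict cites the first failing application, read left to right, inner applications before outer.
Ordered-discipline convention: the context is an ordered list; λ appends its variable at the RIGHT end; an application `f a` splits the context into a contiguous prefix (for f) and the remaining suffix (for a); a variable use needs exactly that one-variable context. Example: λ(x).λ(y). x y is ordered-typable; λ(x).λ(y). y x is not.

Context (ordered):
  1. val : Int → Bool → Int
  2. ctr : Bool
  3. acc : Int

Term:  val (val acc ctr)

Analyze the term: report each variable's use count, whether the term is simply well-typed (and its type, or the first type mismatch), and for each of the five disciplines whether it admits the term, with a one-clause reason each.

counts: val: 2; ctr: 1; acc: 1
uses in reading order: val, val, acc, ctr
typing: well-typed — term : Bool → Int
ordered: ✗, val ×2 used more than once (contraction)
linear: ✗, val ×2 used more than once (contraction)
affine: ✗, val ×2 used more than once (contraction)
relevant: ✓, at least one use each (val, ctr, acc)
unrestricted: ✓, typability at Bool → Int is all that's needed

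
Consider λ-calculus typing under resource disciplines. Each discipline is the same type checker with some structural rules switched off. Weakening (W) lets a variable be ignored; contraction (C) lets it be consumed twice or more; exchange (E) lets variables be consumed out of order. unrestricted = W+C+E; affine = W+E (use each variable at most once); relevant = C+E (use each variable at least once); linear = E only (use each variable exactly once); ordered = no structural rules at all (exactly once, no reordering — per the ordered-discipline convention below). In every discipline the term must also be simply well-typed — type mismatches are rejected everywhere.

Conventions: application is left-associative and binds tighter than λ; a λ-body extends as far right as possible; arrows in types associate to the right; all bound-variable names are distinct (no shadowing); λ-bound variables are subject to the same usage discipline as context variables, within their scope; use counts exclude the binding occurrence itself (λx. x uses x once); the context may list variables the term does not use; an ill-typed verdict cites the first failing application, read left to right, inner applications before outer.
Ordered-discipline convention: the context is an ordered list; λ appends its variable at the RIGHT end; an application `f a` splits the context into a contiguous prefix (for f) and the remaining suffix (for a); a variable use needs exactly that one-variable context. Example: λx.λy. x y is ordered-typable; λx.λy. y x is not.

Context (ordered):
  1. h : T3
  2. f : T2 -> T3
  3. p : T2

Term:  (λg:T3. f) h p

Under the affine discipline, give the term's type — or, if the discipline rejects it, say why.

term : T3
counts: h: 1×, f: 1×, p: 1×, g (bound): 0×
order of uses: f, h, p
typing: well-typed — term : T3
all disciplines: ordered ✗ | linear ✗ | affine ✓ | relevant ✗ | unrestricted ✓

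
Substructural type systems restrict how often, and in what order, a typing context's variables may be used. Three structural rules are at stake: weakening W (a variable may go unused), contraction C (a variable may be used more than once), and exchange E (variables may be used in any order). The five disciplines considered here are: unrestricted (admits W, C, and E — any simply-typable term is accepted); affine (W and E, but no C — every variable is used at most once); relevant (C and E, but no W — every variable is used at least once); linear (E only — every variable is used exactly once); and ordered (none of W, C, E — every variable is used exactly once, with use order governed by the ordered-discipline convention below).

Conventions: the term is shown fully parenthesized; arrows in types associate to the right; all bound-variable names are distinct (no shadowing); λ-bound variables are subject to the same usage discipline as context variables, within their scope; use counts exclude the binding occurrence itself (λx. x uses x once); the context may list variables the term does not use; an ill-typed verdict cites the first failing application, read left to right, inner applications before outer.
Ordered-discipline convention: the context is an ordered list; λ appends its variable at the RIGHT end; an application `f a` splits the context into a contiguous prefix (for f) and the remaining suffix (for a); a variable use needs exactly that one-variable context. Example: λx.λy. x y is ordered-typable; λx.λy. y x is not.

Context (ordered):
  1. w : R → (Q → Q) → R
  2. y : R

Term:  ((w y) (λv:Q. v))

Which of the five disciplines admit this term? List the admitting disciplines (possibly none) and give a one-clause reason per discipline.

admitted by: ordered, linear, affine, relevant, unrestricted
variable uses: w: 1, y: 1, v (λ-bound): 1
left-to-right use order: w, y, v
typing: well-typed — term : R
ordered: ✓ — single-use (w, y, v), ordered derivation ok
linear: ✓ — single use per variable (w, y, v)
affine: ✓ — no duplicate uses among w, y, v
relevant: ✓ — w, y, v: all used, weakening unneeded
unrestricted: ✓ — type-checks (R) and nothing is barred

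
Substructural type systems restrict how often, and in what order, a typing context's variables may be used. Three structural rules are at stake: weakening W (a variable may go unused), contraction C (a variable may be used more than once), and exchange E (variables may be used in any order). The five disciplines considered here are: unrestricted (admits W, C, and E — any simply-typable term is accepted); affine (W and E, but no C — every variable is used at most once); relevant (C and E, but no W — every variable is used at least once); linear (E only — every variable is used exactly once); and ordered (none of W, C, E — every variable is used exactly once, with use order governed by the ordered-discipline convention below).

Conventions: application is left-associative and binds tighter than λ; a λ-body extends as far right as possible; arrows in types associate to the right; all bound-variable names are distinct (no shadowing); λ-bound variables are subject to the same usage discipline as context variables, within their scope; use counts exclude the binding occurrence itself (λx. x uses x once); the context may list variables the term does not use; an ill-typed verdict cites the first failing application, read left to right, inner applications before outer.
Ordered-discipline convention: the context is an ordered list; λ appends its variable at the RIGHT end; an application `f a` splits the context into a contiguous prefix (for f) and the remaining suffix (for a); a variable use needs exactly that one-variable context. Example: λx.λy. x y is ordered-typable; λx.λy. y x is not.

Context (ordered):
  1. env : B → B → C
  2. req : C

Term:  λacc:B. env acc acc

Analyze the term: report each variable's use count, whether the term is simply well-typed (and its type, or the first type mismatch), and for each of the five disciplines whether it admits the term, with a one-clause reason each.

usage: env=1; req=0; acc (bound)=2
order of uses: env, acc, acc
typing: well-typed at B → C
ordered ✗ (uses contraction: acc ×2; req left unused)
linear ✗ (uses contraction: acc ×2; req left unused)
affine ✗ (uses contraction: acc ×2)
relevant ✗ (req left unused)
unrestricted ✓ (well-typed at B → C; no restrictions here)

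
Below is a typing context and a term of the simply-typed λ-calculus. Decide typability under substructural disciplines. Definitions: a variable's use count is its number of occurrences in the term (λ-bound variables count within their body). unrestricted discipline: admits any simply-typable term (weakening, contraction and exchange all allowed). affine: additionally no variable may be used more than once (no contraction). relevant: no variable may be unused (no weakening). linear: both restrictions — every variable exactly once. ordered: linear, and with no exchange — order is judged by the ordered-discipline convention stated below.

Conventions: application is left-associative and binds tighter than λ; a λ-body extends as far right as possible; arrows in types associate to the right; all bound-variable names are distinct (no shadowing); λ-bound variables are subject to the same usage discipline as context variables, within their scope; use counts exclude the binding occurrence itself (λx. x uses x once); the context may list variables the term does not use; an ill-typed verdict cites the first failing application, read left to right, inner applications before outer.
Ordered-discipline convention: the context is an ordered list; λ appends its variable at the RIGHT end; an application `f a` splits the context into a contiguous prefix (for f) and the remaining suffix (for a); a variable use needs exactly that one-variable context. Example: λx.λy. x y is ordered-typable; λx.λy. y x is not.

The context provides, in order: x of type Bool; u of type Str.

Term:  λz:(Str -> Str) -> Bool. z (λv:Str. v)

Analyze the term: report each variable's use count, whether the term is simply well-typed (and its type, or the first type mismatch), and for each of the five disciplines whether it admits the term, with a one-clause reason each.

variable uses: x=0; u=0; z (bound)=1; v (bound)=1
use order (left to right): z, v
typing: well-typed at ((Str -> Str) -> Bool) -> Bool
ordered: ✗, unused: x, u — weakening required
linear: ✗, unused: x, u — weakening required
affine: ✓, none of x, u, z, v used more than once
relevant: ✗, unused: x, u — weakening required
unrestricted: ✓, type-checks (((Str -> Str) -> Bool) -> Bool) and nothing is barred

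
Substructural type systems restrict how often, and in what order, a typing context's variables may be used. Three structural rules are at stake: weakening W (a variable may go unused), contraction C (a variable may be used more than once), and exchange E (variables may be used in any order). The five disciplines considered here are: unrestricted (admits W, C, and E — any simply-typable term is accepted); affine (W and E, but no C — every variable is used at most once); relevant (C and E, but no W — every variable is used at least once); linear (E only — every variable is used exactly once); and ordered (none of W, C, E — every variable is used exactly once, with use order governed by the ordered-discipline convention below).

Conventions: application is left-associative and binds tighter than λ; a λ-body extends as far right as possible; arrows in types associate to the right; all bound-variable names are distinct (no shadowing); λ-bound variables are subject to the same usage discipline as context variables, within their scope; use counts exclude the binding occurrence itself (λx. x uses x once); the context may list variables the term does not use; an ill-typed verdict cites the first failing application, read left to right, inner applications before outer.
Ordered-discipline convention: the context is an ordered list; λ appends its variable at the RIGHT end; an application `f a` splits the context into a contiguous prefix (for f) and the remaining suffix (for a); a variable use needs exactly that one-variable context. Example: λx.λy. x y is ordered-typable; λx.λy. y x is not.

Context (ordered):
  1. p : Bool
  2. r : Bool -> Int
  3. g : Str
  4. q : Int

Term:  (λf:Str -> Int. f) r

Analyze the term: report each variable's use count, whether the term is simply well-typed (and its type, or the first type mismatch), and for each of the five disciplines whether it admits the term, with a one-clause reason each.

counts: p: 0×; r: 1×; g: 0×; q: 0×; f [bound]: 1×
order of uses: f, r
typing: ill-typed: an application expects Str -> Int but receives Bool -> Int
ordered: ✗ — not simply typable
linear: ✗ — fails simple typing
affine: ✗ — a type mismatch blocks all five
relevant: ✗ — the type mismatch rejects it
unrestricted: ✗ — not simply typable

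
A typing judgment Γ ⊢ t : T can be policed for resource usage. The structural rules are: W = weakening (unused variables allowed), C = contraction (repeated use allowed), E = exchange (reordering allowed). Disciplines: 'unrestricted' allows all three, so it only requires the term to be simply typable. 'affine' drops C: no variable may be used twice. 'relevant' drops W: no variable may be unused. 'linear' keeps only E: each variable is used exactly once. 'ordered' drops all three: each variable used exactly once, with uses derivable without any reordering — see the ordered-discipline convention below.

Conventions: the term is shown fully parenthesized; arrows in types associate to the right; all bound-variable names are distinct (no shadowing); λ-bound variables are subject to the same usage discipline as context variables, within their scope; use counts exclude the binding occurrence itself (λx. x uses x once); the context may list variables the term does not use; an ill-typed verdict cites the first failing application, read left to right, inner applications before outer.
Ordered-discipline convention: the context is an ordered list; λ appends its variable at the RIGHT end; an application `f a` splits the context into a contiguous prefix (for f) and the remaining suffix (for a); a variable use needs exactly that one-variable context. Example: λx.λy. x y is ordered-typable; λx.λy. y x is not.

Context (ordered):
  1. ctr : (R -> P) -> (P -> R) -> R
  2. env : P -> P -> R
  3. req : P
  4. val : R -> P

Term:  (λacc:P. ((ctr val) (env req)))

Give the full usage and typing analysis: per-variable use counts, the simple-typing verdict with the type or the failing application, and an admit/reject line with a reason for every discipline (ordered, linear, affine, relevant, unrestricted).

variable uses: ctr=1, env=1, req=1, val=1, acc (bound)=0
uses in reading order: ctr, val, env, req
typing: well-typed — term : P -> R
ordered: ✗ — acc never used (weakening)
linear: ✗ — acc never used (weakening)
affine: ✓ — ctr, env, req, val, acc: no repeats, contraction unneeded
relevant: ✗ — acc never used (weakening)
unrestricted: ✓ — simply typable at P -> R; W, C, E all held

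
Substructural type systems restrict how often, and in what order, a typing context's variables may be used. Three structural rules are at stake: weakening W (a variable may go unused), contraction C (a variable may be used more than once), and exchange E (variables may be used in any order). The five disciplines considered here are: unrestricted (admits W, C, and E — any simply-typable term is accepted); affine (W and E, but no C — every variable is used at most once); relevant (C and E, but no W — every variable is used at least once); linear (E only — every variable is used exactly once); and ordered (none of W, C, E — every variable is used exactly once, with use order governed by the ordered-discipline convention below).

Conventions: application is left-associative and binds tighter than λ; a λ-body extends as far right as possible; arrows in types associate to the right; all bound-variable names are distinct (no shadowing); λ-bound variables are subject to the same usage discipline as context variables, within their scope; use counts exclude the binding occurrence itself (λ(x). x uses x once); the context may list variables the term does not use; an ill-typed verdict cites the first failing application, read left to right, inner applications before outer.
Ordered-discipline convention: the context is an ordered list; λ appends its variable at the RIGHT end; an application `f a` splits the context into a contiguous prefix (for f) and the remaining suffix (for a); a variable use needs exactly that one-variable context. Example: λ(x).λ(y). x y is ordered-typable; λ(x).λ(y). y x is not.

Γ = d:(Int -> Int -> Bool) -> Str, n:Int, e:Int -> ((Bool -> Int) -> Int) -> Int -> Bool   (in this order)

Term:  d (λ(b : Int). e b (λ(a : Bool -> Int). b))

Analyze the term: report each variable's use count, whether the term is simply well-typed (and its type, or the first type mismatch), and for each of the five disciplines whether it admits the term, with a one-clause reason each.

use counts: d: 1, n: 0, e: 1, b (bound): 2, a (bound): 0
use order (left to right): d, e, b, b
typing: ✓ — Str
ordered: ✗ — uses contraction: b ×2; needs weakening: n, a unused
linear: ✗ — uses contraction: b ×2; needs weakening: n, a unused
affine: ✗ — uses contraction: b ×2
relevant: ✗ — needs weakening: n, a unused
unrestricted: ✓ — well-typed at Str; no restrictions here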